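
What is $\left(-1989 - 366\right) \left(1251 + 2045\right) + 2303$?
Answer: $-7759777$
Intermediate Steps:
$\left(-1989 - 366\right) \left(1251 + 2045\right) + 2303 = \left(-2355\right) 3296 + 2303 = -7762080 + 2303 = -7759777$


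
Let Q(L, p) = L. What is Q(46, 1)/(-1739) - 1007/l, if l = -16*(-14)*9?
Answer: -1843909/3505824 ≈ -0.52596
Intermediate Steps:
l = 2016 (l = 224*9 = 2016)
Q(46, 1)/(-1739) - 1007/l = 46/(-1739) - 1007/2016 = 46*(-1/1739) - 1007*1/2016 = -46/1739 - 1007/2016 = -1843909/3505824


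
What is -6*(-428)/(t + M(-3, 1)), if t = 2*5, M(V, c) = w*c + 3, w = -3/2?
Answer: 5136/23 ≈ 223.30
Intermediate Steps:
w = -3/2 (w = -3*1/2 = -3/2 ≈ -1.5000)
M(V, c) = 3 - 3*c/2 (M(V, c) = -3*c/2 + 3 = 3 - 3*c/2)
t = 10
-6*(-428)/(t + M(-3, 1)) = -6*(-428)/(10 + (3 - 3/2*1)) = -6*(-428)/(10 + (3 - 3/2)) = -6*(-428)/(10 + 3/2) = -6*(-428)/23/2 = -12*(-428)/23 = -6*(-856/23) = 5136/23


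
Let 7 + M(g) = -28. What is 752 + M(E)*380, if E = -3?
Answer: -12548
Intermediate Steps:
M(g) = -35 (M(g) = -7 - 28 = -35)
752 + M(E)*380 = 752 - 35*380 = 752 - 13300 = -12548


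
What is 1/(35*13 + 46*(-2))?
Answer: 1/363 ≈ 0.0027548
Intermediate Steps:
1/(35*13 + 46*(-2)) = 1/(455 - 92) = 1/363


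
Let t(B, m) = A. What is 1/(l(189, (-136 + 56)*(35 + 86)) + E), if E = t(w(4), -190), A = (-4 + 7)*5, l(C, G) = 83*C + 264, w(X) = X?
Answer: 1/15966 ≈ 6.2633e-5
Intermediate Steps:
l(C, G) = 264 + 83*C
A = 15 (A = 3*5 = 15)
t(B, m) = 15
E = 15
1/(l(189, (-136 + 56)*(35 + 86)) + E) = 1/((264 + 83*189) + 15) = 1/((264 + 15687) + 15) = 1/(15951 + 15) = 1/15966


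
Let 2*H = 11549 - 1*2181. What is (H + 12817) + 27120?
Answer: 44621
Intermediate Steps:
H = 4684 (H = (11549 - 1*2181)/2 = (11549 - 2181)/2 = (1/2)*9368 = 4684)
(H + 12817) + 27120 = (4684 + 12817) + 27120 = 17501 + 27120 = 44621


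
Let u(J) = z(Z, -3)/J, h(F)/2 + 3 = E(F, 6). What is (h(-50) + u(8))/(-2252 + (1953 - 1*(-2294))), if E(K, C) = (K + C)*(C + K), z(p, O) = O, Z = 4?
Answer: 6185/3192 ≈ 1.9377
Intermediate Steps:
E(K, C) = (C + K)² (E(K, C) = (C + K)*(C + K) = (C + K)²)
h(F) = -6 + 2*(6 + F)²
u(J) = -3/J
(h(-50) + u(8))/(-2252 + (1953 - 1*(-2294))) = ((-6 + 2*(6 - 50)²) - 3/8)/(-2252 + (1953 - 1*(-2294))) = ((-6 + 2*(-44)²) - 3*⅛)/(-2252 + (1953 + 2294)) = ((-6 + 2*1936) - 3/8)/(-2252 + 4247) = ((-6 + 3872) - 3/8)/1995 = (3866 - 3/8)*(1/1995) = (30925/8)*(1/1995) = 6185/3192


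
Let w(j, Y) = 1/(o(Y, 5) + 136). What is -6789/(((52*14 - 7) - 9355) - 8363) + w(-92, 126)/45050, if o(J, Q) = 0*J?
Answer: 41594862197/104137219600 ≈ 0.39942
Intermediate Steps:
o(J, Q) = 0
w(j, Y) = 1/136 (w(j, Y) = 1/(0 + 136) = 1/136)
-6789/(((52*14 - 7) - 9355) - 8363) + w(-92, 126)/45050 = -6789/(((52*14 - 7) - 9355) - 8363) + (1/136)/45050 = -6789/(((728 - 7) - 9355) - 8363) + (1/136)*(1/45050) = -6789/((721 - 9355) - 8363) + 1/6126800 = -6789/(-8634 - 8363) + 1/6126800 = -6789/(-16997) + 1/6126800 = -6789*(-1/16997) + 1/6126800 = 6789/16997 + 1/6126800 = 41594862197/104137219600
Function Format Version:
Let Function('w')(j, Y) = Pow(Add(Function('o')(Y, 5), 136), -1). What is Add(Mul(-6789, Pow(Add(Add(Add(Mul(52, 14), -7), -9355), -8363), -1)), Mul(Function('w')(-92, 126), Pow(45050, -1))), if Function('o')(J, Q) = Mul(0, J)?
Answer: Rational(41594862197, 104137219600) ≈ 0.39942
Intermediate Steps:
Function('o')(J, Q) = 0
Function('w')(j, Y) = Rational(1, 136) (Function('w')(j, Y) = Pow(Add(0, 136), -1) = Pow(136, -1) = Rational(1, 136))
Add(Mul(-6789, Pow(Add(Add(Add(Mul(52, 14), -7), -9355), -8363), -1)), Mul(Function('w')(-92, 126), Pow(45050, -1))) = Add(Mul(-6789, Pow(Add(Add(Add(Mul(52, 14), -7), -9355), -8363), -1)), Mul(Rational(1, 136), Pow(45050, -1))) = Add(Mul(-6789, Pow(Add(Add(Add(728, -7), -9355), -8363), -1)), Mul(Rational(1, 136), Rational(1, 45050))) = Add(Mul(-6789, Pow(Add(Add(721, -9355), -8363), -1)), Rational(1, 6126800)) = Add(Mul(-6789, Pow(Add(-8634, -8363), -1)), Rational(1, 6126800)) = Add(Mul(-6789, Pow(-16997, -1)), Rational(1, 6126800)) = Add(Mul(-6789, Rational(-1, 16997)), Rational(1, 6126800)) = Add(Rational(6789, 16997), Rational(1, 6126800)) = Rational(41594862197, 104137219600)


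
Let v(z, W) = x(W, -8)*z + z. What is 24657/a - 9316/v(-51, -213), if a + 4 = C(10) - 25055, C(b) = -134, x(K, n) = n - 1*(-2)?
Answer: -14175619/377895 ≈ -37.512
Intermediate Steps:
x(K, n) = 2 + n (x(K, n) = n + 2 = 2 + n)
v(z, W) = -5*z (v(z, W) = (2 - 8)*z + z = -6*z + z = -5*z)
a = -25193 (a = -4 + (-134 - 25055) = -4 - 25189 = -25193)
24657/a - 9316/v(-51, -213) = 24657/(-25193) - 9316/((-5*(-51))) = 24657*(-1/25193) - 9316/255 = -24657/25193 - 9316*1/255 = -24657/25193 - 548/15 = -14175619/377895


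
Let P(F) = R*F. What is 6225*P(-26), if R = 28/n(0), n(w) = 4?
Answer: -1132950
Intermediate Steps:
R = 7 (R = 28/4 = 28*(¼) = 7)
P(F) = 7*F
6225*P(-26) = 6225*(7*(-26)) = 6225*(-182) = -1132950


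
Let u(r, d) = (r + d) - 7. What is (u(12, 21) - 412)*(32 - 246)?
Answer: 82604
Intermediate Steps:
u(r, d) = -7 + d + r (u(r, d) = (d + r) - 7 = -7 + d + r)
(u(12, 21) - 412)*(32 - 246) = ((-7 + 21 + 12) - 412)*(32 - 246) = (26 - 412)*(-214) = -386*(-214) = 82604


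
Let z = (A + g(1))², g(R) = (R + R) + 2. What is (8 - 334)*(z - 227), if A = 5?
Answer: 47596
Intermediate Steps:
g(R) = 2 + 2*R (g(R) = 2*R + 2 = 2 + 2*R)
z = 81 (z = (5 + (2 + 2*1))² = (5 + (2 + 2))² = (5 + 4)² = 9² = 81)
(8 - 334)*(z - 227) = (8 - 334)*(81 - 227) = -326*(-146) = 47596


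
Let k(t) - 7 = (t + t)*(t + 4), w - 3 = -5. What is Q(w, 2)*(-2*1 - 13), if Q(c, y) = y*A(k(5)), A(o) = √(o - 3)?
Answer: -30*√94 ≈ -290.86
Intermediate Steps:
w = -2 (w = 3 - 5 = -2)
k(t) = 7 + 2*t*(4 + t) (k(t) = 7 + (t + t)*(t + 4) = 7 + (2*t)*(4 + t) = 7 + 2*t*(4 + t))
A(o) = √(-3 + o)
Q(c, y) = y*√94 (Q(c, y) = y*√(-3 + (7 + 2*5² + 8*5)) = y*√(-3 + (7 + 2*25 + 40)) = y*√(-3 + (7 + 50 + 40)) = y*√(-3 + 97) = y*√94)
Q(w, 2)*(-2*1 - 13) = (2*√94)*(-2*1 - 13) = (2*√94)*(-2 - 13) = (2*√94)*(-15) = -30*√94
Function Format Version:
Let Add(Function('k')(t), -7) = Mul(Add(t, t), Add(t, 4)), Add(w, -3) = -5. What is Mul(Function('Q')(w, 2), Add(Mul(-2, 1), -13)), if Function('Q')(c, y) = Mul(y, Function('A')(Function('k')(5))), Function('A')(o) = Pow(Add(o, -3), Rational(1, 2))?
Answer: Mul(-30, Pow(94, Rational(1, 2))) ≈ -290.86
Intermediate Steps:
w = -2 (w = Add(3, -5) = -2)
Function('k')(t) = Add(7, Mul(2, t, Add(4, t))) (Function('k')(t) = Add(7, Mul(Add(t, t), Add(t, 4))) = Add(7, Mul(Mul(2, t), Add(4, t))) = Add(7, Mul(2, t, Add(4, t))))
Function('A')(o) = Pow(Add(-3, o), Rational(1, 2))
Function('Q')(c, y) = Mul(y, Pow(94, Rational(1, 2))) (Function('Q')(c, y) = Mul(y, Pow(Add(-3, Add(7, Mul(2, Pow(5, 2)), Mul(8, 5))), Rational(1, 2))) = Mul(y, Pow(Add(-3, Add(7, Mul(2, 25), 40)), Rational(1, 2))) = Mul(y, Pow(Add(-3, Add(7, 50, 40)), Rational(1, 2))) = Mul(y, Pow(Add(-3, 97), Rational(1, 2))) = Mul(y, Pow(94, Rational(1, 2))))
Mul(Function('Q')(w, 2), Add(Mul(-2, 1), -13)) = Mul(Mul(2, Pow(94, Rational(1, 2))), Add(Mul(-2, 1), -13)) = Mul(Mul(2, Pow(94, Rational(1, 2))), Add(-2, -13)) = Mul(Mul(2, Pow(94, Rational(1, 2))), -15) = Mul(-30, Pow(94, Rational(1, 2)))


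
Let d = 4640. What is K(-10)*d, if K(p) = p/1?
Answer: -46400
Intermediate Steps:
K(p) = p (K(p) = p*1 = p)
K(-10)*d = -10*4640 = -46400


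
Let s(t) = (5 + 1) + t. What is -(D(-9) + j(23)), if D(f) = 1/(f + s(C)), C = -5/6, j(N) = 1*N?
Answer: -523/23 ≈ -22.739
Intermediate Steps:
j(N) = N
C = -5/6 (C = -5*1/6 = -5/6 ≈ -0.83333)
s(t) = 6 + t
D(f) = 1/(31/6 + f) (D(f) = 1/(f + (6 - 5/6)) = 1/(f + 31/6) = 1/(31/6 + f))
-(D(-9) + j(23)) = -(6/(31 + 6*(-9)) + 23) = -(6/(31 - 54) + 23) = -(6/(-23) + 23) = -(6*(-1/23) + 23) = -(-6/23 + 23) = -1*523/23 = -523/23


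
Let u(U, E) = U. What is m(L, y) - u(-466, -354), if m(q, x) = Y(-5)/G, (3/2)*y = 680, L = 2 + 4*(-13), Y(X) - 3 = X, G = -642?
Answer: 149587/321 ≈ 466.00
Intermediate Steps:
Y(X) = 3 + X
L = -50 (L = 2 - 52 = -50)
y = 1360/3 (y = (⅔)*680 = 1360/3 ≈ 453.33)
m(q, x) = 1/321 (m(q, x) = (3 - 5)/(-642) = -2*(-1/642) = 1/321)
m(L, y) - u(-466, -354) = 1/321 - 1*(-466) = 1/321 + 466 = 149587/321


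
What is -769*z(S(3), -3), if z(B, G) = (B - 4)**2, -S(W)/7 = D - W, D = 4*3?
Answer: -3452041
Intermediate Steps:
D = 12
S(W) = -84 + 7*W (S(W) = -7*(12 - W) = -84 + 7*W)
z(B, G) = (-4 + B)**2
-769*z(S(3), -3) = -769*(-4 + (-84 + 7*3))**2 = -769*(-4 + (-84 + 21))**2 = -769*(-4 - 63)**2 = -769*(-67)**2 = -769*4489 = -3452041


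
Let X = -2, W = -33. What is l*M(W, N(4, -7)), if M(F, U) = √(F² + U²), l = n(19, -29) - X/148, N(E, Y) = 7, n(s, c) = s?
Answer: 1407*√1138/74 ≈ 641.41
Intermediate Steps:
l = 1407/74 (l = 19 - (-2)/148 = 19 - 1*(-1/74) = 19 + 1/74 = 1407/74 ≈ 19.014)
l*M(W, N(4, -7)) = 1407*√((-33)² + 7²)/74 = 1407*√(1089 + 49)/74 = 1407*√1138/74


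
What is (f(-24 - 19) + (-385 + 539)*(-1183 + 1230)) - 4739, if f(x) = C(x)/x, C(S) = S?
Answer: 2500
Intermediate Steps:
f(x) = 1 (f(x) = x/x = 1)
(f(-24 - 19) + (-385 + 539)*(-1183 + 1230)) - 4739 = (1 + (-385 + 539)*(-1183 + 1230)) - 4739 = (1 + 154*47) - 4739 = (1 + 7238) - 4739 = 7239 - 4739 = 2500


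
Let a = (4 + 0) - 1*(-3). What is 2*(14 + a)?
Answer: 42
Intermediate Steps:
a = 7 (a = 4 + 3 = 7)
2*(14 + a) = 2*(14 + 7) = 2*21 = 42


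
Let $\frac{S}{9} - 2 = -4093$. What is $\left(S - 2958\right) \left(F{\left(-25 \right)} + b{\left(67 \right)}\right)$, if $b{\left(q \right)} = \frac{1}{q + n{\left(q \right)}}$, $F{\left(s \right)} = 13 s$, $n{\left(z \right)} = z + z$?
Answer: $\frac{866130916}{67} \approx 1.2927 \cdot 10^{7}$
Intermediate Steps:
$n{\left(z \right)} = 2 z$
$b{\left(q \right)} = \frac{1}{3 q}$ ($b{\left(q \right)} = \frac{1}{q + 2 q} = \frac{1}{3 q}$)
$S = -36819$ ($S = 18 + 9 \left(-4093\right) = 18 - 36837 = -36819$)
$\left(S - 2958\right) \left(F{\left(-25 \right)} + b{\left(67 \right)}\right) = \left(-36819 - 2958\right) \left(13 \left(-25\right) + \frac{1}{3 \cdot 67}\right) = - 39777 \left(-325 + \frac{1}{3} \cdot \frac{1}{67}\right) = - 39777 \left(-325 + \frac{1}{201}\right) = \left(-39777\right) \left(- \frac{65324}{201}\right) = \frac{866130916}{67}$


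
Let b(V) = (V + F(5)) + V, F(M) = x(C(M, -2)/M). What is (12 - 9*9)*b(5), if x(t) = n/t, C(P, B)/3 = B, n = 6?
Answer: -345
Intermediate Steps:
C(P, B) = 3*B
x(t) = 6/t
F(M) = -M (F(M) = 6/(((3*(-2))/M)) = 6/((-6/M)) = 6*(-M/6) = -M)
b(V) = -5 + 2*V (b(V) = (V - 1*5) + V = (V - 5) + V = (-5 + V) + V = -5 + 2*V)
(12 - 9*9)*b(5) = (12 - 9*9)*(-5 + 2*5) = (12 - 81)*(-5 + 10) = -69*5 = -345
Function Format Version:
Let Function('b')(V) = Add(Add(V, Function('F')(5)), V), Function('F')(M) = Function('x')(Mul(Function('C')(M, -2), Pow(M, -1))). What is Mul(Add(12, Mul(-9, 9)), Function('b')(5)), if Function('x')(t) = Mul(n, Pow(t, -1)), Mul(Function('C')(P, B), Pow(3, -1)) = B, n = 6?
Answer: -345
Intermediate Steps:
Function('C')(P, B) = Mul(3, B)
Function('x')(t) = Mul(6, Pow(t, -1))
Function('F')(M) = Mul(-1, M) (Function('F')(M) = Mul(6, Pow(Mul(Mul(3, -2), Pow(M, -1)), -1)) = Mul(6, Pow(Mul(-6, Pow(M, -1)), -1)) = Mul(6, Mul(Rational(-1, 6), M)) = Mul(-1, M))
Function('b')(V) = Add(-5, Mul(2, V)) (Function('b')(V) = Add(Add(V, Mul(-1, 5)), V) = Add(Add(V, -5), V) = Add(Add(-5, V), V) = Add(-5, Mul(2, V)))
Mul(Add(12, Mul(-9, 9)), Function('b')(5)) = Mul(Add(12, Mul(-9, 9)), Add(-5, Mul(2, 5))) = Mul(Add(12, -81), Add(-5, 10)) = Mul(-69, 5) = -345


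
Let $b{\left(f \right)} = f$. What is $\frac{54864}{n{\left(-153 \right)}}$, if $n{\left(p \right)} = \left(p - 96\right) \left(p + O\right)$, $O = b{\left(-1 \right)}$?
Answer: $\frac{9144}{6391} \approx 1.4308$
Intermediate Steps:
$O = -1$
$n{\left(p \right)} = \left(-1 + p\right) \left(-96 + p\right)$ ($n{\left(p \right)} = \left(p - 96\right) \left(p - 1\right) = \left(-96 + p\right) \left(-1 + p\right) = \left(-1 + p\right) \left(-96 + p\right)$)
$\frac{54864}{n{\left(-153 \right)}} = \frac{54864}{96 + \left(-153\right)^{2} - -14841} = \frac{54864}{96 + 23409 + 14841} = \frac{54864}{38346} = 54864 \cdot \frac{1}{38346} = \frac{9144}{6391}$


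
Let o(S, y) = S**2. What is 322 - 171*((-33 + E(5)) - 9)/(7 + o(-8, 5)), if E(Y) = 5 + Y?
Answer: 28334/71 ≈ 399.07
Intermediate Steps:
322 - 171*((-33 + E(5)) - 9)/(7 + o(-8, 5)) = 322 - 171*((-33 + (5 + 5)) - 9)/(7 + (-8)**2) = 322 - 171*((-33 + 10) - 9)/(7 + 64) = 322 - 171*(-23 - 9)/71 = 322 - (-5472)/71 = 322 - 171*(-32/71) = 322 + 5472/71 = 28334/71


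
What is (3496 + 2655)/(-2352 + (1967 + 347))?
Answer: -6151/38 ≈ -161.87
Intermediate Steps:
(3496 + 2655)/(-2352 + (1967 + 347)) = 6151/(-2352 + 2314) = 6151/(-38) = 6151*(-1/38) = -6151/38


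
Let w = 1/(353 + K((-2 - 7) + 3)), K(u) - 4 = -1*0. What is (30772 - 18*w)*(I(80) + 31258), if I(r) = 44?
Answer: 114623604324/119 ≈ 9.6322e+8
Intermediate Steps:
K(u) = 4 (K(u) = 4 - 1*0 = 4 + 0 = 4)
w = 1/357 (w = 1/(353 + 4) = 1/357 ≈ 0.0028011)
(30772 - 18*w)*(I(80) + 31258) = (30772 - 18*1/357)*(44 + 31258) = (30772 - 6/119)*31302 = (3661862/119)*31302 = 114623604324/119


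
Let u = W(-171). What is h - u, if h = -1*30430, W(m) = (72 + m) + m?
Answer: -30160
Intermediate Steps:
W(m) = 72 + 2*m
u = -270 (u = 72 + 2*(-171) = 72 - 342 = -270)
h = -30430
h - u = -30430 - 1*(-270) = -30430 + 270 = -30160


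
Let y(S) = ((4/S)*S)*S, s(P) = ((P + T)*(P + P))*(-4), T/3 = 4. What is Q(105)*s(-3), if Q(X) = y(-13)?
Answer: -11232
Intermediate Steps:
T = 12 (T = 3*4 = 12)
s(P) = -8*P*(12 + P) (s(P) = ((P + 12)*(P + P))*(-4) = ((12 + P)*(2*P))*(-4) = (2*P*(12 + P))*(-4) = -8*P*(12 + P))
y(S) = 4*S
Q(X) = -52 (Q(X) = 4*(-13) = -52)
Q(105)*s(-3) = -(-416)*(-3)*(12 - 3) = -(-416)*(-3)*9 = -52*216 = -11232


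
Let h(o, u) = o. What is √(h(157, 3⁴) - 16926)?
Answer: I*√16769 ≈ 129.5*I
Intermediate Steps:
√(h(157, 3⁴) - 16926) = √(157 - 16926) = √(-16769) = I*√16769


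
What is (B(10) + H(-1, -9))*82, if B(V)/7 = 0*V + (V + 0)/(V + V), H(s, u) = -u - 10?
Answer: 205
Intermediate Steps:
H(s, u) = -10 - u
B(V) = 7/2 (B(V) = 7*(0*V + (V + 0)/(V + V)) = 7*(0 + V/((2*V))) = 7*(0 + V*(1/(2*V))) = 7*(0 + ½) = 7*(½) = 7/2)
(B(10) + H(-1, -9))*82 = (7/2 + (-10 - 1*(-9)))*82 = (7/2 + (-10 + 9))*82 = (7/2 - 1)*82 = (5/2)*82 = 205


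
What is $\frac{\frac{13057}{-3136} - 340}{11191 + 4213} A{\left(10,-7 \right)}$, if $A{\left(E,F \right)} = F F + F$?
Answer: $- \frac{3237891}{3450496} \approx -0.93838$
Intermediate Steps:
$A{\left(E,F \right)} = F + F^{2}$ ($A{\left(E,F \right)} = F^{2} + F = F + F^{2}$)
$\frac{\frac{13057}{-3136} - 340}{11191 + 4213} A{\left(10,-7 \right)} = \frac{\frac{13057}{-3136} - 340}{11191 + 4213} \left(- 7 \left(1 - 7\right)\right) = \frac{13057 \left(- \frac{1}{3136}\right) - 340}{15404} \left(\left(-7\right) \left(-6\right)\right) = \left(- \frac{13057}{3136} - 340\right) \frac{1}{15404} \cdot 42 = \left(- \frac{1079297}{3136}\right) \frac{1}{15404} \cdot 42 = \left(- \frac{1079297}{48306944}\right) 42 = - \frac{3237891}{3450496}$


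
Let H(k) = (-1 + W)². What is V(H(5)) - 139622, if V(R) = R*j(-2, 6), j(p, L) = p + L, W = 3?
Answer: -139606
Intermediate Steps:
j(p, L) = L + p
H(k) = 4 (H(k) = (-1 + 3)² = 2² = 4)
V(R) = 4*R (V(R) = R*(6 - 2) = R*4 = 4*R)
V(H(5)) - 139622 = 4*4 - 139622 = 16 - 139622 = -139606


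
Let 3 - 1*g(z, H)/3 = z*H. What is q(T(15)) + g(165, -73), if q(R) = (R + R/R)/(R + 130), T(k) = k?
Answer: 5240896/145 ≈ 36144.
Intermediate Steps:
g(z, H) = 9 - 3*H*z (g(z, H) = 9 - 3*z*H = 9 - 3*H*z)
q(R) = (1 + R)/(130 + R) (q(R) = (R + 1)/(130 + R) = (1 + R)/(130 + R))
q(T(15)) + g(165, -73) = (1 + 15)/(130 + 15) + (9 - 3*(-73)*165) = 16/145 + (9 + 36135) = (1/145)*16 + 36144 = 16/145 + 36144 = 5240896/145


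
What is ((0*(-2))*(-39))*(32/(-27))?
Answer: 0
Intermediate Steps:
((0*(-2))*(-39))*(32/(-27)) = (0*(-39))*(32*(-1/27)) = 0*(-32/27) = 0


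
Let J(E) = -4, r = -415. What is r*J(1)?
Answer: 1660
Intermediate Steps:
r*J(1) = -415*(-4) = 1660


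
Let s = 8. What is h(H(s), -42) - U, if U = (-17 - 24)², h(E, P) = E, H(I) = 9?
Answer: -1672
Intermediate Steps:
U = 1681 (U = (-41)² = 1681)
h(H(s), -42) - U = 9 - 1*1681 = 9 - 1681 = -1672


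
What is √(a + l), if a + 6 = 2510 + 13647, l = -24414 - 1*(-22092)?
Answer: √13829 ≈ 117.60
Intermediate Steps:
l = -2322 (l = -24414 + 22092 = -2322)
a = 16151 (a = -6 + (2510 + 13647) = -6 + 16157 = 16151)
√(a + l) = √(16151 - 2322) = √13829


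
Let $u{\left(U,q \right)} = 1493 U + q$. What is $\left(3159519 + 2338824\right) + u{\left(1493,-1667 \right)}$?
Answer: $7725725$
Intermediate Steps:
$u{\left(U,q \right)} = q + 1493 U$
$\left(3159519 + 2338824\right) + u{\left(1493,-1667 \right)} = \left(3159519 + 2338824\right) + \left(-1667 + 1493 \cdot 1493\right) = 5498343 + \left(-1667 + 2229049\right) = 5498343 + 2227382 = 7725725$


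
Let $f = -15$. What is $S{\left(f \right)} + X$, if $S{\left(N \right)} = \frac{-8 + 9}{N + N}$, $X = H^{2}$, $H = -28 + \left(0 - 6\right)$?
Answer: $\frac{34679}{30} \approx 1156.0$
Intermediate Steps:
$H = -34$ ($H = -28 + \left(0 - 6\right) = -28 - 6 = -34$)
$X = 1156$ ($X = \left(-34\right)^{2} = 1156$)
$S{\left(N \right)} = \frac{1}{2 N}$ ($S{\left(N \right)} = 1 \frac{1}{2 N} = \frac{1}{2 N}$)
$S{\left(f \right)} + X = \frac{1}{2 \left(-15\right)} + 1156 = \frac{1}{2} \left(- \frac{1}{15}\right) + 1156 = - \frac{1}{30} + 1156 = \frac{34679}{30}$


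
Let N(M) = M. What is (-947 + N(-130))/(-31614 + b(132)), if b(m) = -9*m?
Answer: 359/10934 ≈ 0.032833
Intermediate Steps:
(-947 + N(-130))/(-31614 + b(132)) = (-947 - 130)/(-31614 - 9*132) = -1077/(-31614 - 1188) = -1077/(-32802) = -1077*(-1/32802) = 359/10934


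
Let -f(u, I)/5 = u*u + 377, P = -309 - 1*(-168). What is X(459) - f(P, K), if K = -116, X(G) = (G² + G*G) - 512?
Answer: 522140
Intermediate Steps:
X(G) = -512 + 2*G² (X(G) = (G² + G²) - 512 = 2*G² - 512 = -512 + 2*G²)
P = -141 (P = -309 + 168 = -141)
f(u, I) = -1885 - 5*u² (f(u, I) = -5*(u*u + 377) = -5*(u² + 377) = -5*(377 + u²) = -1885 - 5*u²)
X(459) - f(P, K) = (-512 + 2*459²) - (-1885 - 5*(-141)²) = (-512 + 2*210681) - (-1885 - 5*19881) = (-512 + 421362) - (-1885 - 99405) = 420850 - 1*(-101290) = 420850 + 101290 = 522140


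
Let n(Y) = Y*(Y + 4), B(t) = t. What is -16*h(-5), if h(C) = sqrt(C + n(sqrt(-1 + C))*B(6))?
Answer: -16*sqrt(-41 + 24*I*sqrt(6)) ≈ -62.659 - 120.09*I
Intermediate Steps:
n(Y) = Y*(4 + Y)
h(C) = sqrt(C + 6*sqrt(-1 + C)*(4 + sqrt(-1 + C))) (h(C) = sqrt(C + (sqrt(-1 + C)*(4 + sqrt(-1 + C)))*6) = sqrt(C + 6*sqrt(-1 + C)*(4 + sqrt(-1 + C))))
-16*h(-5) = -16*sqrt(-6 + 7*(-5) + 24*sqrt(-1 - 5)) = -16*sqrt(-6 - 35 + 24*sqrt(-6)) = -16*sqrt(-6 - 35 + 24*(I*sqrt(6))) = -16*sqrt(-6 - 35 + 24*I*sqrt(6)) = -16*sqrt(-41 + 24*I*sqrt(6))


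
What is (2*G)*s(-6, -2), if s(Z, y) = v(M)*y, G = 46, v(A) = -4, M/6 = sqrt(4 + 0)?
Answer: 736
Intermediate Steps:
M = 12 (M = 6*sqrt(4 + 0) = 6*sqrt(4) = 6*2 = 12)
s(Z, y) = -4*y
(2*G)*s(-6, -2) = (2*46)*(-4*(-2)) = 92*8 = 736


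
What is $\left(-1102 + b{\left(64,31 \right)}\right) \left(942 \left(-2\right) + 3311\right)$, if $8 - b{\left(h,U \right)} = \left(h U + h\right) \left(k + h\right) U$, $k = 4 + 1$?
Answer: $-6252780082$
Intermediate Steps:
$k = 5$
$b{\left(h,U \right)} = 8 - U \left(5 + h\right) \left(h + U h\right)$ ($b{\left(h,U \right)} = 8 - \left(h U + h\right) \left(5 + h\right) U = 8 - \left(U h + h\right) \left(5 + h\right) U = 8 - \left(h + U h\right) \left(5 + h\right) U = 8 - \left(5 + h\right) \left(h + U h\right) U = 8 - U \left(5 + h\right) \left(h + U h\right)$)
$\left(-1102 + b{\left(64,31 \right)}\right) \left(942 \left(-2\right) + 3311\right) = \left(-1102 - \left(-8 + 9920 + 126976 + 307520 + 31^{2} \cdot 64^{2}\right)\right) \left(942 \left(-2\right) + 3311\right) = \left(-1102 - \left(9912 + 307520 + 4063232\right)\right) \left(-1884 + 3311\right) = \left(-1102 - 4380664\right) 1427 = \left(-4381766\right) 1427 = -6252780082$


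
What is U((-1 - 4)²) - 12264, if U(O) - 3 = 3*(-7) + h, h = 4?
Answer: -12278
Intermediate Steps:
U(O) = -14 (U(O) = 3 + (3*(-7) + 4) = 3 + (-21 + 4) = 3 - 17 = -14)
U((-1 - 4)²) - 12264 = -14 - 12264 = -12278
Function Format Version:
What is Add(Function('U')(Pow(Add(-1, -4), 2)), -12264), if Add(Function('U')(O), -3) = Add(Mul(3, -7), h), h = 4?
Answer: -12278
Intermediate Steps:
Function('U')(O) = -14 (Function('U')(O) = Add(3, Add(Mul(3, -7), 4)) = Add(3, Add(-21, 4)) = Add(3, -17) = -14)
Add(Function('U')(Pow(Add(-1, -4), 2)), -12264) = Add(-14, -12264) = -12278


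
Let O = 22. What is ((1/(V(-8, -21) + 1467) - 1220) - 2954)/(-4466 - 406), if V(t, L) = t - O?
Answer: 5998037/7001064 ≈ 0.85673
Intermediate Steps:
V(t, L) = -22 + t (V(t, L) = t - 1*22 = t - 22 = -22 + t)
((1/(V(-8, -21) + 1467) - 1220) - 2954)/(-4466 - 406) = ((1/((-22 - 8) + 1467) - 1220) - 2954)/(-4466 - 406) = ((1/(-30 + 1467) - 1220) - 2954)/(-4872) = ((1/1437 - 1220) - 2954)*(-1/4872) = (-1753139/1437 - 2954)*(-1/4872) = -5998037/1437*(-1/4872) = 5998037/7001064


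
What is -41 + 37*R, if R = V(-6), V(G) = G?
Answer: -263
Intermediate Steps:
R = -6
-41 + 37*R = -41 + 37*(-6) = -41 - 222 = -263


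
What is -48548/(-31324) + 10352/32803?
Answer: 479196523/256880293 ≈ 1.8654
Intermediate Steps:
-48548/(-31324) + 10352/32803 = -48548*(-1/31324) + 10352*(1/32803) = 12137/7831 + 10352/32803 = 479196523/256880293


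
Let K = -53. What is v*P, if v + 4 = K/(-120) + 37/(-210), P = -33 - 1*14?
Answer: 147439/840 ≈ 175.52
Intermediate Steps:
P = -47 (P = -33 - 14 = -47)
v = -3137/840 (v = -4 + (-53/(-120) + 37/(-210)) = -4 + (-53*(-1/120) + 37*(-1/210)) = -4 + (53/120 - 37/210) = -4 + 223/840 = -3137/840 ≈ -3.7345)
v*P = -3137/840*(-47) = 147439/840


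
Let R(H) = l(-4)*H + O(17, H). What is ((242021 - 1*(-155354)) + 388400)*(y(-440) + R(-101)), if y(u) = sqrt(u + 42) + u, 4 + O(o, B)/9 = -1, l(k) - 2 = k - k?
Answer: -539827425 + 785775*I*sqrt(398) ≈ -5.3983e+8 + 1.5676e+7*I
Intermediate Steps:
l(k) = 2 (l(k) = 2 + (k - k) = 2 + 0 = 2)
O(o, B) = -45 (O(o, B) = -36 + 9*(-1) = -36 - 9 = -45)
y(u) = u + sqrt(42 + u) (y(u) = sqrt(42 + u) + u = u + sqrt(42 + u))
R(H) = -45 + 2*H (R(H) = 2*H - 45 = -45 + 2*H)
((242021 - 1*(-155354)) + 388400)*(y(-440) + R(-101)) = ((242021 - 1*(-155354)) + 388400)*((-440 + sqrt(42 - 440)) + (-45 + 2*(-101))) = ((242021 + 155354) + 388400)*((-440 + sqrt(-398)) + (-45 - 202)) = (397375 + 388400)*((-440 + I*sqrt(398)) - 247) = 785775*(-687 + I*sqrt(398)) = -539827425 + 785775*I*sqrt(398)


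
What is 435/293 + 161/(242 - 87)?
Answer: 114598/45415 ≈ 2.5233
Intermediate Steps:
435/293 + 161/(242 - 87) = 435*(1/293) + 161/155 = 435/293 + 161*(1/155) = 435/293 + 161/155 = 114598/45415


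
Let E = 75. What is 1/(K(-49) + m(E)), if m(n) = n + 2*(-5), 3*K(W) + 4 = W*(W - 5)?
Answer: 3/2837 ≈ 0.0010575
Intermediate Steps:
K(W) = -4/3 + W*(-5 + W)/3 (K(W) = -4/3 + (W*(W - 5))/3 = -4/3 + (W*(-5 + W))/3 = -4/3 + W*(-5 + W)/3)
m(n) = -10 + n (m(n) = n - 10 = -10 + n)
1/(K(-49) + m(E)) = 1/((-4/3 - 5/3*(-49) + (1/3)*(-49)**2) + (-10 + 75)) = 1/((-4/3 + 245/3 + (1/3)*2401) + 65) = 1/((-4/3 + 245/3 + 2401/3) + 65) = 1/(2642/3 + 65) = 1/(2837/3) = 3/2837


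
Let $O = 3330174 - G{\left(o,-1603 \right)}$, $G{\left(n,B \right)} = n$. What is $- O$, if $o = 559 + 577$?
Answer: $-3329038$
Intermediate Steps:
$o = 1136$
$O = 3329038$ ($O = 3330174 - 1136 = 3329038$)
$- O = \left(-1\right) 3329038 = -3329038$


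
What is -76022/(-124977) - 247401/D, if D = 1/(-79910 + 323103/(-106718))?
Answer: 263685839991150679087/13337295486 ≈ 1.9771e+10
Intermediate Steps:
D = -106718/8528158483 (D = 1/(-79910 + 323103*(-1/106718)) = 1/(-79910 - 323103/106718) = 1/(-8528158483/106718) = -106718/8528158483 ≈ -1.2514e-5)
-76022/(-124977) - 247401/D = -76022/(-124977) - 247401/(-106718/8528158483) = -76022*(-1/124977) - 247401*(-8528158483/106718) = 76022/124977 + 2109874936852683/106718 = 263685839991150679087/13337295486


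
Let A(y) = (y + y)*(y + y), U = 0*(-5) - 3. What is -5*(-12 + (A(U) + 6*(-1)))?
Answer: -90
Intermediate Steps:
U = -3 (U = 0 - 3 = -3)
A(y) = 4*y² (A(y) = (2*y)*(2*y) = 4*y²)
-5*(-12 + (A(U) + 6*(-1))) = -5*(-12 + (4*(-3)² + 6*(-1))) = -5*(-12 + (4*9 - 6)) = -5*(-12 + (36 - 6)) = -5*(-12 + 30) = -5*18 = -90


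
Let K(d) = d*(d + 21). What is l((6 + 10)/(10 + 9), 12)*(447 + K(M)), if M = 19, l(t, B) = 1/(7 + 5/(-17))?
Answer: 20519/114 ≈ 179.99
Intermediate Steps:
l(t, B) = 17/114 (l(t, B) = 1/(7 + 5*(-1/17)) = 1/(7 - 5/17) = 1/(114/17) = 17/114)
K(d) = d*(21 + d)
l((6 + 10)/(10 + 9), 12)*(447 + K(M)) = 17*(447 + 19*(21 + 19))/114 = 17*(447 + 19*40)/114 = 17*(447 + 760)/114 = (17/114)*1207 = 20519/114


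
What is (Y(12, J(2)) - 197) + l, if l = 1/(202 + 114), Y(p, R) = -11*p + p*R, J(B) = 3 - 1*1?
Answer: -96379/316 ≈ -305.00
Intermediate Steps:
J(B) = 2 (J(B) = 3 - 1 = 2)
Y(p, R) = -11*p + R*p
l = 1/316 ≈ 0.0031646
(Y(12, J(2)) - 197) + l = (12*(-11 + 2) - 197) + 1/316 = (12*(-9) - 197) + 1/316 = (-108 - 197) + 1/316 = -305 + 1/316 = -96379/316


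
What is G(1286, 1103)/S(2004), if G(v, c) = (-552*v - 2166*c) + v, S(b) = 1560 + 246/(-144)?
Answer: -74344416/37399 ≈ -1987.9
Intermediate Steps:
S(b) = 37399/24 (S(b) = 1560 + 246*(-1/144) = 1560 - 41/24 = 37399/24)
G(v, c) = -2166*c - 551*v (G(v, c) = (-2166*c - 552*v) + v = -2166*c - 551*v)
G(1286, 1103)/S(2004) = (-2166*1103 - 551*1286)/(37399/24) = (-2389098 - 708586)*(24/37399) = -3097684*24/37399 = -74344416/37399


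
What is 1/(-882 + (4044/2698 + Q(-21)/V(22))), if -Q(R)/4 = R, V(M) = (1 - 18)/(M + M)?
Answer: -22933/25178436 ≈ -0.00091082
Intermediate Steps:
V(M) = -17/(2*M) (V(M) = -17*1/(2*M) = -17/(2*M))
Q(R) = -4*R
1/(-882 + (4044/2698 + Q(-21)/V(22))) = 1/(-882 + (4044/2698 + (-4*(-21))/((-17/2/22)))) = 1/(-882 + (4044*(1/2698) + 84/((-17/2*1/22)))) = 1/(-882 + (2022/1349 + 84/(-17/44))) = 1/(-882 + (2022/1349 + 84*(-44/17))) = 1/(-882 + (2022/1349 - 3696/17)) = 1/(-882 - 4951530/22933) = 1/(-25178436/22933) = -22933/25178436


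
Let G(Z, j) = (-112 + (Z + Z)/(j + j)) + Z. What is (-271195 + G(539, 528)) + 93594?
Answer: -8504303/48 ≈ -1.7717e+5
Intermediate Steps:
G(Z, j) = -112 + Z + Z/j (G(Z, j) = (-112 + (2*Z)/((2*j))) + Z = (-112 + (2*Z)*(1/(2*j))) + Z = (-112 + Z/j) + Z = -112 + Z + Z/j)
(-271195 + G(539, 528)) + 93594 = (-271195 + (-112 + 539 + 539/528)) + 93594 = (-271195 + (-112 + 539 + 539*(1/528))) + 93594 = (-271195 + (-112 + 539 + 49/48)) + 93594 = (-271195 + 20545/48) + 93594 = -12996815/48 + 93594 = -8504303/48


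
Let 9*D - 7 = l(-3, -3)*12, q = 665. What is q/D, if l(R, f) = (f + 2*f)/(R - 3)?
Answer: 1197/5 ≈ 239.40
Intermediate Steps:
l(R, f) = 3*f/(-3 + R) (l(R, f) = (3*f)/(-3 + R) = 3*f/(-3 + R))
D = 25/9 (D = 7/9 + ((3*(-3)/(-3 - 3))*12)/9 = 7/9 + ((3*(-3)/(-6))*12)/9 = 7/9 + ((3*(-3)*(-⅙))*12)/9 = 7/9 + ((3/2)*12)/9 = 7/9 + (⅑)*18 = 7/9 + 2 = 25/9 ≈ 2.7778)
q/D = 665/(25/9) = 665*(9/25) = 1197/5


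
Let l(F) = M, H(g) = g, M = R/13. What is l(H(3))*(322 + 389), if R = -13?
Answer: -711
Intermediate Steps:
M = -1 (M = -13/13 = -13*1/13 = -1)
l(F) = -1
l(H(3))*(322 + 389) = -(322 + 389) = -1*711 = -711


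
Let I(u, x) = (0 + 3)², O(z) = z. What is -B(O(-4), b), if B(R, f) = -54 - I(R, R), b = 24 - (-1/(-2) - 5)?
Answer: 63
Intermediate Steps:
I(u, x) = 9 (I(u, x) = 3² = 9)
b = 57/2 (b = 24 - (-1*(-½) - 5) = 24 - (½ - 5) = 24 - 1*(-9/2) = 24 + 9/2 = 57/2 ≈ 28.500)
B(R, f) = -63 (B(R, f) = -54 - 1*9 = -54 - 9 = -63)
-B(O(-4), b) = -1*(-63) = 63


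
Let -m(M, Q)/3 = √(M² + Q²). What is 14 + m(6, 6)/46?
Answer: 14 - 9*√2/23 ≈ 13.447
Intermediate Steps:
m(M, Q) = -3*√(M² + Q²)
14 + m(6, 6)/46 = 14 + (-3*√(6² + 6²))/46 = 14 + (-3*√(36 + 36))/46 = 14 + (-18*√2)/46 = 14 - 9*√2/23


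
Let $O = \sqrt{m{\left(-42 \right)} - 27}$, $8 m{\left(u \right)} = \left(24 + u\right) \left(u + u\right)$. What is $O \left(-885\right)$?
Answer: $- 7965 \sqrt{2} \approx -11264.0$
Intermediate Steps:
$m{\left(u \right)} = \frac{u \left(24 + u\right)}{4}$ ($m{\left(u \right)} = \frac{\left(24 + u\right) \left(u + u\right)}{8} = \frac{\left(24 + u\right) 2 u}{8} = \frac{2 u \left(24 + u\right)}{8} = \frac{u \left(24 + u\right)}{4}$)
$O = 9 \sqrt{2}$ ($O = \sqrt{\frac{1}{4} \left(-42\right) \left(24 - 42\right) - 27} = \sqrt{\frac{1}{4} \left(-42\right) \left(-18\right) - 27} = \sqrt{189 - 27} = \sqrt{162} = 9 \sqrt{2} \approx 12.728$)
$O \left(-885\right) = 9 \sqrt{2} \left(-885\right) = - 7965 \sqrt{2}$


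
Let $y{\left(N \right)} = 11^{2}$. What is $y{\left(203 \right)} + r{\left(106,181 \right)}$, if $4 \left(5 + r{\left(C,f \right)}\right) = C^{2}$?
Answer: $2925$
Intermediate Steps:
$y{\left(N \right)} = 121$
$r{\left(C,f \right)} = -5 + \frac{C^{2}}{4}$
$y{\left(203 \right)} + r{\left(106,181 \right)} = 121 - \left(5 - \frac{106^{2}}{4}\right) = 121 + \left(-5 + \frac{1}{4} \cdot 11236\right) = 121 + \left(-5 + 2809\right) = 121 + 2804 = 2925$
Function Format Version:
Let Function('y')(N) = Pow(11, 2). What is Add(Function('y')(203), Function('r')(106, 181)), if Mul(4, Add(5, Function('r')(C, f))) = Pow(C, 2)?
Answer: 2925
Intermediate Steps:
Function('y')(N) = 121
Function('r')(C, f) = Add(-5, Mul(Rational(1, 4), Pow(C, 2)))
Add(Function('y')(203), Function('r')(106, 181)) = Add(121, Add(-5, Mul(Rational(1, 4), Pow(106, 2)))) = Add(121, Add(-5, Mul(Rational(1, 4), 11236))) = Add(121, Add(-5, 2809)) = Add(121, 2804) = 2925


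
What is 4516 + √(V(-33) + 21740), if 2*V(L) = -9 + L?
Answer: 4516 + √21719 ≈ 4663.4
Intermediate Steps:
V(L) = -9/2 + L/2 (V(L) = (-9 + L)/2 = -9/2 + L/2)
4516 + √(V(-33) + 21740) = 4516 + √((-9/2 + (½)*(-33)) + 21740) = 4516 + √((-9/2 - 33/2) + 21740) = 4516 + √(-21 + 21740) = 4516 + √21719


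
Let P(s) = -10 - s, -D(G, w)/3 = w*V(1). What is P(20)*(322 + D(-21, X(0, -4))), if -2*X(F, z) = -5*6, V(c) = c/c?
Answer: -8310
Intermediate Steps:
V(c) = 1
X(F, z) = 15 (X(F, z) = -(-5)*6/2 = -1/2*(-30) = 15)
D(G, w) = -3*w
P(20)*(322 + D(-21, X(0, -4))) = (-10 - 1*20)*(322 - 3*15) = (-10 - 20)*(322 - 45) = -30*277 = -8310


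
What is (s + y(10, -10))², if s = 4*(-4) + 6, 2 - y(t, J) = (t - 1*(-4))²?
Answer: 41616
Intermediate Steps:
y(t, J) = 2 - (4 + t)² (y(t, J) = 2 - (t - 1*(-4))² = 2 - (t + 4)² = 2 - (4 + t)²)
s = -10 (s = -16 + 6 = -10)
(s + y(10, -10))² = (-10 + (2 - (4 + 10)²))² = (-10 + (2 - 1*14²))² = (-10 + (2 - 1*196))² = (-10 + (2 - 196))² = (-10 - 194)² = (-204)² = 41616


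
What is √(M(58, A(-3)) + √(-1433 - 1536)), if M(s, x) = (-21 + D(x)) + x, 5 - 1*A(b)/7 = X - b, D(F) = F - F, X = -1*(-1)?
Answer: √(-14 + I*√2969) ≈ 4.5966 + 5.927*I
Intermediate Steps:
X = 1
D(F) = 0
A(b) = 28 + 7*b (A(b) = 35 - 7*(1 - b) = 35 + (-7 + 7*b) = 28 + 7*b)
M(s, x) = -21 + x (M(s, x) = (-21 + 0) + x = -21 + x)
√(M(58, A(-3)) + √(-1433 - 1536)) = √((-21 + (28 + 7*(-3))) + √(-1433 - 1536)) = √((-21 + (28 - 21)) + √(-2969)) = √((-21 + 7) + I*√2969) = √(-14 + I*√2969)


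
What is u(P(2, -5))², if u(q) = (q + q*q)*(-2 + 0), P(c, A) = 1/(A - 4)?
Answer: 256/6561 ≈ 0.039018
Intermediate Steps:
P(c, A) = 1/(-4 + A)
u(q) = -2*q - 2*q² (u(q) = (q + q²)*(-2) = -2*q - 2*q²)
u(P(2, -5))² = (-2*(1 + 1/(-4 - 5))/(-4 - 5))² = (-2*(1 + 1/(-9))/(-9))² = (-2*(-⅑)*(1 - ⅑))² = (-2*(-⅑)*8/9)² = (16/81)² = 256/6561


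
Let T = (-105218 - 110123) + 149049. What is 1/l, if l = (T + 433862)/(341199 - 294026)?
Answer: 6739/52510 ≈ 0.12834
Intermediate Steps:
T = -66292 (T = -215341 + 149049 = -66292)
l = 52510/6739 (l = (-66292 + 433862)/(341199 - 294026) = 367570/47173 = 367570*(1/47173) = 52510/6739 ≈ 7.7920)
1/l = 1/(52510/6739) = 6739/52510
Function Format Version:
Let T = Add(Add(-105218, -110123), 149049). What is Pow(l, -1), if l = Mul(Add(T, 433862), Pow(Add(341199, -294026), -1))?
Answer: Rational(6739, 52510) ≈ 0.12834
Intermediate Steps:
T = -66292 (T = Add(-215341, 149049) = -66292)
l = Rational(52510, 6739) (l = Mul(Add(-66292, 433862), Pow(Add(341199, -294026), -1)) = Mul(367570, Pow(47173, -1)) = Mul(367570, Rational(1, 47173)) = Rational(52510, 6739) ≈ 7.7920)
Pow(l, -1) = Pow(Rational(52510, 6739), -1) = Rational(6739, 52510)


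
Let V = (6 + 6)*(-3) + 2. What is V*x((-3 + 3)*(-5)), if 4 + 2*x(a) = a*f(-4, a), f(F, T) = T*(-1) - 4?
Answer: 68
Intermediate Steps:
f(F, T) = -4 - T (f(F, T) = -T - 4 = -4 - T)
V = -34 (V = 12*(-3) + 2 = -36 + 2 = -34)
x(a) = -2 + a*(-4 - a)/2 (x(a) = -2 + (a*(-4 - a))/2 = -2 + a*(-4 - a)/2)
V*x((-3 + 3)*(-5)) = -34*(-2 - (-3 + 3)*(-5)*(4 + (-3 + 3)*(-5))/2) = -34*(-2 - 0*(-5)*(4 + 0*(-5))/2) = -34*(-2 - 1/2*0*(4 + 0)) = -34*(-2 - 1/2*0*4) = -34*(-2 + 0) = -34*(-2) = 68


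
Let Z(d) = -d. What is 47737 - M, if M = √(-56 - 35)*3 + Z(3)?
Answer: 47740 - 3*I*√91 ≈ 47740.0 - 28.618*I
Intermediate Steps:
M = -3 + 3*I*√91 (M = √(-56 - 35)*3 - 1*3 = √(-91)*3 - 3 = (I*√91)*3 - 3 = 3*I*√91 - 3 = -3 + 3*I*√91 ≈ -3.0 + 28.618*I)
47737 - M = 47737 - (-3 + 3*I*√91) = 47737 + (3 - 3*I*√91) = 47740 - 3*I*√91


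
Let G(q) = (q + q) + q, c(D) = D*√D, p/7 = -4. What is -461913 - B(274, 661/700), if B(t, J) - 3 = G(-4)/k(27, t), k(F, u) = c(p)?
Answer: -461916 + 3*I*√7/98 ≈ -4.6192e+5 + 0.080992*I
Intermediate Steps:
p = -28 (p = 7*(-4) = -28)
c(D) = D^(3/2)
G(q) = 3*q (G(q) = 2*q + q = 3*q)
k(F, u) = -56*I*√7 (k(F, u) = (-28)^(3/2) = -56*I*√7)
B(t, J) = 3 - 3*I*√7/98 (B(t, J) = 3 + (3*(-4))/((-56*I*√7)) = 3 - 3*I*√7/98)
-461913 - B(274, 661/700) = -461913 - (3 - 3*I*√7/98) = -461913 + (-3 + 3*I*√7/98) = -461916 + 3*I*√7/98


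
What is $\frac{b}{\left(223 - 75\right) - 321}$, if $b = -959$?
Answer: $\frac{959}{173} \approx 5.5434$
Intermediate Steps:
$\frac{b}{\left(223 - 75\right) - 321} = - \frac{959}{\left(223 - 75\right) - 321} = - \frac{959}{148 - 321} = - \frac{959}{-173} = \left(-959\right) \left(- \frac{1}{173}\right) = \frac{959}{173}$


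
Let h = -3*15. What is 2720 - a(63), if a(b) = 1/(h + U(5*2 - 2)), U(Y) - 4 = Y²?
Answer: 62559/23 ≈ 2720.0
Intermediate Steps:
h = -45
U(Y) = 4 + Y²
a(b) = 1/23 (a(b) = 1/(-45 + (4 + (5*2 - 2)²)) = 1/(-45 + (4 + (10 - 2)²)) = 1/(-45 + (4 + 8²)) = 1/(-45 + (4 + 64)) = 1/(-45 + 68) = 1/23)
2720 - a(63) = 2720 - 1*1/23 = 2720 - 1/23 = 62559/23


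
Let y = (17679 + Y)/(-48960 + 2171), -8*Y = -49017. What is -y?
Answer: 190449/374312 ≈ 0.50880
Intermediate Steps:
Y = 49017/8 (Y = -1/8*(-49017) = 49017/8 ≈ 6127.1)
y = -190449/374312 (y = (17679 + 49017/8)/(-48960 + 2171) = (190449/8)/(-46789) = (190449/8)*(-1/46789) = -190449/374312 ≈ -0.50880)
-y = -1*(-190449/374312) = 190449/374312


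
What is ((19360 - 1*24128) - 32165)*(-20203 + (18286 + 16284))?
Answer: -530616411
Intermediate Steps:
((19360 - 1*24128) - 32165)*(-20203 + (18286 + 16284)) = ((19360 - 24128) - 32165)*(-20203 + 34570) = (-4768 - 32165)*14367 = -36933*14367 = -530616411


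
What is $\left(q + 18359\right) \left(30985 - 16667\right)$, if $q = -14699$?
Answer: $52403880$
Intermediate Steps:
$\left(q + 18359\right) \left(30985 - 16667\right) = \left(-14699 + 18359\right) \left(30985 - 16667\right) = 3660 \cdot 14318 = 52403880$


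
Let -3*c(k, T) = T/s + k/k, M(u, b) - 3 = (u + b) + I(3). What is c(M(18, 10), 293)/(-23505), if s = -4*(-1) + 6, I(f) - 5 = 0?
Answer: 101/235050 ≈ 0.00042970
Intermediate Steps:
I(f) = 5 (I(f) = 5 + 0 = 5)
s = 10 (s = 4 + 6 = 10)
M(u, b) = 8 + b + u (M(u, b) = 3 + ((u + b) + 5) = 3 + ((b + u) + 5) = 3 + (5 + b + u) = 8 + b + u)
c(k, T) = -⅓ - T/30 (c(k, T) = -(T/10 + k/k)/3 = -(T*(⅒) + 1)/3 = -(T/10 + 1)/3 = -(1 + T/10)/3 = -⅓ - T/30)
c(M(18, 10), 293)/(-23505) = (-⅓ - 1/30*293)/(-23505) = (-⅓ - 293/30)*(-1/23505) = -101/10*(-1/23505) = 101/235050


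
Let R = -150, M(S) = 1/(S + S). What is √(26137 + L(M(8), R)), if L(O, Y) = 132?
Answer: √26269 ≈ 162.08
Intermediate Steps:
M(S) = 1/(2*S)
√(26137 + L(M(8), R)) = √(26137 + 132) = √26269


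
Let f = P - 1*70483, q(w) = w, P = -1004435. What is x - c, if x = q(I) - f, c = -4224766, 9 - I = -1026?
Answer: 5300719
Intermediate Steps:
I = 1035 (I = 9 - 1*(-1026) = 9 + 1026 = 1035)
f = -1074918 (f = -1004435 - 1*70483 = -1004435 - 70483 = -1074918)
x = 1075953 (x = 1035 - 1*(-1074918) = 1035 + 1074918 = 1075953)
x - c = 1075953 - 1*(-4224766) = 1075953 + 4224766 = 5300719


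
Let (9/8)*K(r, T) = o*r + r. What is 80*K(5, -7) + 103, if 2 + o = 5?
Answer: 13727/9 ≈ 1525.2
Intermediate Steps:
o = 3 (o = -2 + 5 = 3)
K(r, T) = 32*r/9 (K(r, T) = 8*(3*r + r)/9 = 8*(4*r)/9 = 32*r/9)
80*K(5, -7) + 103 = 80*((32/9)*5) + 103 = 80*(160/9) + 103 = 12800/9 + 103 = 13727/9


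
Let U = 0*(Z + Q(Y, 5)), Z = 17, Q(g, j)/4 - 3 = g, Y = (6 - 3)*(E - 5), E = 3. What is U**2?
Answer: 0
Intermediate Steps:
Y = -6 (Y = (6 - 3)*(3 - 5) = 3*(-2) = -6)
Q(g, j) = 12 + 4*g
U = 0 (U = 0*(17 + (12 + 4*(-6))) = 0*(17 + (12 - 24)) = 0*(17 - 12) = 0*5 = 0)
U**2 = 0**2 = 0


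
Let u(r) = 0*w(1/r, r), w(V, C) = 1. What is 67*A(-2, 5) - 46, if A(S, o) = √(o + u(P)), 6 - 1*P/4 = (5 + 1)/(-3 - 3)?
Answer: -46 + 67*√5 ≈ 103.82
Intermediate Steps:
P = 28 (P = 24 - 4*(5 + 1)/(-3 - 3) = 24 - 24/(-6) = 24 - 24*(-1)/6 = 24 - 4*(-1) = 24 + 4 = 28)
u(r) = 0 (u(r) = 0*1 = 0)
A(S, o) = √o (A(S, o) = √(o + 0) = √o)
67*A(-2, 5) - 46 = 67*√5 - 46 = -46 + 67*√5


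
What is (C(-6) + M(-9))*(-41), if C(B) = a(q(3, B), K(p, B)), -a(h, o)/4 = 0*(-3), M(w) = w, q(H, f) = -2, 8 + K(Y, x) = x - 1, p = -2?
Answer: 369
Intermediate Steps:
K(Y, x) = -9 + x (K(Y, x) = -8 + (x - 1) = -8 + (-1 + x) = -9 + x)
a(h, o) = 0 (a(h, o) = -0*(-3) = -4*0 = 0)
C(B) = 0
(C(-6) + M(-9))*(-41) = (0 - 9)*(-41) = -9*(-41) = 369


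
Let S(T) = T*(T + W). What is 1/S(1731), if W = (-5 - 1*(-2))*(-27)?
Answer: 1/3136572 ≈ 3.1882e-7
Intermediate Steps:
W = 81 (W = (-5 + 2)*(-27) = -3*(-27) = 81)
S(T) = T*(81 + T) (S(T) = T*(T + 81) = T*(81 + T))
1/S(1731) = 1/(1731*(81 + 1731)) = 1/(1731*1812) = 1/3136572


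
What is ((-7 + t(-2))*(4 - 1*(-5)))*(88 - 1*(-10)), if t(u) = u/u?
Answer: -5292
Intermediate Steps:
t(u) = 1
((-7 + t(-2))*(4 - 1*(-5)))*(88 - 1*(-10)) = ((-7 + 1)*(4 - 1*(-5)))*(88 - 1*(-10)) = (-6*(4 + 5))*(88 + 10) = -6*9*98 = -54*98 = -5292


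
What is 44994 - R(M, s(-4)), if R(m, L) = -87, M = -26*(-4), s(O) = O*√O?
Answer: 45081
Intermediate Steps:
s(O) = O^(3/2)
M = 104
44994 - R(M, s(-4)) = 44994 - 1*(-87) = 44994 + 87 = 45081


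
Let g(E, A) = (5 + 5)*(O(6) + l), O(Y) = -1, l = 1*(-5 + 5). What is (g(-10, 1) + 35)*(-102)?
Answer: -2550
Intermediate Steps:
l = 0 (l = 1*0 = 0)
g(E, A) = -10 (g(E, A) = (5 + 5)*(-1 + 0) = 10*(-1) = -10)
(g(-10, 1) + 35)*(-102) = (-10 + 35)*(-102) = 25*(-102) = -2550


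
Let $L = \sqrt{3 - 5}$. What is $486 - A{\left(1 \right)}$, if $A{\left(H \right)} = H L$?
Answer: $486 - i \sqrt{2} \approx 486.0 - 1.4142 i$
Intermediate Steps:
$L = i \sqrt{2}$ ($L = \sqrt{-2} = i \sqrt{2} \approx 1.4142 i$)
$A{\left(H \right)} = i H \sqrt{2}$ ($A{\left(H \right)} = H i \sqrt{2} = i H \sqrt{2}$)
$486 - A{\left(1 \right)} = 486 - i 1 \sqrt{2} = 486 - i \sqrt{2}$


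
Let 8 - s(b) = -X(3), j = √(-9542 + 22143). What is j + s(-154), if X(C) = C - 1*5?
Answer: 6 + √12601 ≈ 118.25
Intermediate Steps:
X(C) = -5 + C (X(C) = C - 5 = -5 + C)
j = √12601 ≈ 112.25
s(b) = 6 (s(b) = 8 - (-1)*(-5 + 3) = 8 - (-1)*(-2) = 8 - 1*2 = 8 - 2 = 6)
j + s(-154) = √12601 + 6 = 6 + √12601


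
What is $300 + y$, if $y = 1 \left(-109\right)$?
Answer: $191$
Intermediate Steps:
$y = -109$
$300 + y = 300 - 109 = 191$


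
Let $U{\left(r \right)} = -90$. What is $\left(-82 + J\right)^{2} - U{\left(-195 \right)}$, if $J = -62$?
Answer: $20826$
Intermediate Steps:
$\left(-82 + J\right)^{2} - U{\left(-195 \right)} = \left(-82 - 62\right)^{2} - -90 = \left(-144\right)^{2} + 90 = 20736 + 90 = 20826$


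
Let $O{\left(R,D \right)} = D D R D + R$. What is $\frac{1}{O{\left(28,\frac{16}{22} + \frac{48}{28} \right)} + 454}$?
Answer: $\frac{65219}{58014246} \approx 0.0011242$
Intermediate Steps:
$O{\left(R,D \right)} = R + R D^{3}$ ($O{\left(R,D \right)} = D^{2} R D + R = R D^{2} D + R = R D^{3} + R = R + R D^{3}$)
$\frac{1}{O{\left(28,\frac{16}{22} + \frac{48}{28} \right)} + 454} = \frac{1}{28 \left(1 + \left(\frac{16}{22} + \frac{48}{28}\right)^{3}\right) + 454} = \frac{1}{28 \left(1 + \left(16 \cdot \frac{1}{22} + 48 \cdot \frac{1}{28}\right)^{3}\right) + 454} = \frac{1}{28 \left(1 + \left(\frac{8}{11} + \frac{12}{7}\right)^{3}\right) + 454} = \frac{1}{28 \left(1 + \left(\frac{188}{77}\right)^{3}\right) + 454} = \frac{1}{28 \left(1 + \frac{6644672}{456533}\right) + 454} = \frac{1}{28 \cdot \frac{7101205}{456533} + 454} = \frac{1}{\frac{28404820}{65219} + 454} = \frac{1}{\frac{58014246}{65219}} = \frac{65219}{58014246}$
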